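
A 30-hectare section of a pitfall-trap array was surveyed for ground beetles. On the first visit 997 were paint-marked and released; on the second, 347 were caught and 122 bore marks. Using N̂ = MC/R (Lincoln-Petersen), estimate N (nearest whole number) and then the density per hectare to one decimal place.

density ≈ 94.5 ground beetles per hectare

N̂ = 997·347/122 = 345959/122 ≈ 2835.7 → 2836
Density = N̂ / area = 2836 / 30 ≈ 94.53 → 94.5 per hectare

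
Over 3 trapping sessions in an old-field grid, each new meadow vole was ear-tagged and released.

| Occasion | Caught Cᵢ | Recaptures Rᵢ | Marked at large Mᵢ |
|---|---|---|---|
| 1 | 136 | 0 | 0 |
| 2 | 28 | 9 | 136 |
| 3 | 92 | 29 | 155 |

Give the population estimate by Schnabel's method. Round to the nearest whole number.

Σ MᵢCᵢ = 0·136 + 136·28 + 155·92 = 0 + 3808 + 14260 = 18068
Σ Rᵢ = 0 + 9 + 29 = 38
N̂ = 18068 / 38 ≈ 475.47 → 475

N ≈ 475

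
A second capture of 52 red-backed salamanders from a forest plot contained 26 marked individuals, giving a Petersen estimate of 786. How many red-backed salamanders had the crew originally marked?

From N = M·C/R: M = N·R / C = 786·26 / 52 = 20436 / 52 = 393.

M = 393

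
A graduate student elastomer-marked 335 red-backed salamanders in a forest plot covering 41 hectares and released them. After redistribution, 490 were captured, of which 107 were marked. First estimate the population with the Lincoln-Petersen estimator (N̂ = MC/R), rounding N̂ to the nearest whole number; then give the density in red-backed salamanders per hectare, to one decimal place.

N̂ = 335·490/107 = 164150/107 ≈ 1534.1 → 1534
Density = N̂ / area = 1534 / 41 ≈ 37.41 → 37.4 per hectare

density ≈ 37.4 red-backed salamanders per hectare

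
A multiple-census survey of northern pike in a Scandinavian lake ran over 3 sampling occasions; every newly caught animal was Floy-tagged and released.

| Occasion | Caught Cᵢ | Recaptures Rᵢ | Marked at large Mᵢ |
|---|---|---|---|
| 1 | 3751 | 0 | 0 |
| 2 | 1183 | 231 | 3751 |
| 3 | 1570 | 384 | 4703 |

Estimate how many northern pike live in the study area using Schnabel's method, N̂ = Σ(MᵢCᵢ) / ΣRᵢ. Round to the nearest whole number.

Σ MᵢCᵢ = 0·3751 + 3751·1183 + 4703·1570 = 0 + 4437433 + 7383710 = 11821143
Σ Rᵢ = 0 + 231 + 384 = 615
N̂ = 11821143 / 615 ≈ 19221.4 → 19221

N ≈ 19,221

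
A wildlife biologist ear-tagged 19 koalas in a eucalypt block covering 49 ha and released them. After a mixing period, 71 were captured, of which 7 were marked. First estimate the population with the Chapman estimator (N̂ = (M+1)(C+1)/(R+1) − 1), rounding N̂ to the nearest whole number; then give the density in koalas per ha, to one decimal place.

density ≈ 3.7 koalas per ha

N̂ = 20·72/8 − 1 = 1440/8 − 1 = 179
Density = N̂ / area = 179 / 49 ≈ 3.65 → 3.7 per ha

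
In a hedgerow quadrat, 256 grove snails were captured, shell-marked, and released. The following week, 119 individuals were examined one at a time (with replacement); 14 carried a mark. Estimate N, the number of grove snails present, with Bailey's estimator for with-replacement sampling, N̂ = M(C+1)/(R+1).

N̂ = 256·(119+1)/(14+1) = 256·120/15 = 30720/15 = 2048

N = 2048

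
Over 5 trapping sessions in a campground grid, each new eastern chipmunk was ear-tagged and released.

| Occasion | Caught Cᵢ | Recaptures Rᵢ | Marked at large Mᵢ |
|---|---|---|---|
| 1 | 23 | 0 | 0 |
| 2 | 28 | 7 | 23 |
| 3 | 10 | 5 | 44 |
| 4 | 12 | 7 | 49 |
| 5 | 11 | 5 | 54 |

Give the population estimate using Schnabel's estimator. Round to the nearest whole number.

N ≈ 94

Σ MᵢCᵢ = 0·23 + 23·28 + 44·10 + 49·12 + 54·11 = 0 + 644 + 440 + 588 + 594 = 2266
Σ Rᵢ = 0 + 7 + 5 + 7 + 5 = 24
N̂ = 2266 / 24 ≈ 94.4 → 94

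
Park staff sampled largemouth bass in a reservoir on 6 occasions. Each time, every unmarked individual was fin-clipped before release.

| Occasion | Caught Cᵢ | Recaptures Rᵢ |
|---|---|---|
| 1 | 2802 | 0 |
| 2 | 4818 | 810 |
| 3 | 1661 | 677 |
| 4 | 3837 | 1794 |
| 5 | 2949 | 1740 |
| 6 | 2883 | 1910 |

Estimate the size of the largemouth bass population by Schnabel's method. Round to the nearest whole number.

N ≈ 16,675

Marked at large before each occasion: Mᵢ = Σⱼ<ᵢ (Cⱼ − Rⱼ) → M1=0, M2=2802, M3=6810, M4=7794, M5=9837, M6=11046
Σ MᵢCᵢ = 0·2802 + 2802·4818 + 6810·1661 + 7794·3837 + 9837·2949 + 11046·2883 = 0 + 13500036 + 11311410 + 29905578 + 29009313 + 31845618 = 115571955
Σ Rᵢ = 0 + 810 + 677 + 1794 + 1740 + 1910 = 6931
N̂ = 115571955 / 6931 ≈ 16674.6 → 16675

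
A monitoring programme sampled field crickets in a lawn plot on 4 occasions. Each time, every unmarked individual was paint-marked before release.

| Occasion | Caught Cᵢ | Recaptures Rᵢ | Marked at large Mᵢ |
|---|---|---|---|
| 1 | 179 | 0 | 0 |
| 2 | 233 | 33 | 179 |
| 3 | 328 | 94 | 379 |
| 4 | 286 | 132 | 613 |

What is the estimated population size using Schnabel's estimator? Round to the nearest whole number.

Σ MᵢCᵢ = 0·179 + 179·233 + 379·328 + 613·286 = 0 + 41707 + 124312 + 175318 = 341337
Σ Rᵢ = 0 + 33 + 94 + 132 = 259
N̂ = 341337 / 259 ≈ 1317.9 → 1318

N ≈ 1318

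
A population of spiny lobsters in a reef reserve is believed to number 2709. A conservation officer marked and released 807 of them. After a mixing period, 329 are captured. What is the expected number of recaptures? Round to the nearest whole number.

expected recaptures ≈ 98

The marked fraction of the population is 807/2709, so in a sample of 329 expect C·(M/N) marked.
E[R] = 807 × 329 / 2709 = 265503 / 2709 ≈ 98.0 → 98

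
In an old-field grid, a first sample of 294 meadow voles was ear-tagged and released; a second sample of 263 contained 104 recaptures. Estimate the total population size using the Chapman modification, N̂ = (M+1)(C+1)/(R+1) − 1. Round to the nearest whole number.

N̂ = (294+1)(263+1)/(104+1) − 1 = 295·264/105 − 1
= 77880/105 − 1 ≈ 741.7 − 1 ≈ 740.7 → 741

N ≈ 741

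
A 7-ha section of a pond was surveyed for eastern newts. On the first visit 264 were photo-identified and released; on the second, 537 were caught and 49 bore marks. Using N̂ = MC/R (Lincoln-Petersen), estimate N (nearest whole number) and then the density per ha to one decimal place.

density ≈ 413.3 eastern newts per ha

N̂ = 264·537/49 = 141768/49 ≈ 2893.2 → 2893
Density = N̂ / area = 2893 / 7 ≈ 413.29 → 413.3 per ha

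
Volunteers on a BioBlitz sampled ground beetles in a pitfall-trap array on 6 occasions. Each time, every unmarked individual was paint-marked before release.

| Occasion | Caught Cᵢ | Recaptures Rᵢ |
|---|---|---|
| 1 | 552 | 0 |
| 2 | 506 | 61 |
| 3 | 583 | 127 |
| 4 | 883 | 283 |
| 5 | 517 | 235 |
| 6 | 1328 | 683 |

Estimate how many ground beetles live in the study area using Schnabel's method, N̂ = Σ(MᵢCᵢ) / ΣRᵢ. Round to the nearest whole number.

Marked at large before each occasion: Mᵢ = Σⱼ<ᵢ (Cⱼ − Rⱼ) → M1=0, M2=552, M3=997, M4=1453, M5=2053, M6=2335
Σ MᵢCᵢ = 0·552 + 552·506 + 997·583 + 1453·883 + 2053·517 + 2335·1328 = 0 + 279312 + 581251 + 1282999 + 1061401 + 3100880 = 6305843
Σ Rᵢ = 0 + 61 + 127 + 283 + 235 + 683 = 1389
N̂ = 6305843 / 1389 ≈ 4539.8 → 4540

N ≈ 4540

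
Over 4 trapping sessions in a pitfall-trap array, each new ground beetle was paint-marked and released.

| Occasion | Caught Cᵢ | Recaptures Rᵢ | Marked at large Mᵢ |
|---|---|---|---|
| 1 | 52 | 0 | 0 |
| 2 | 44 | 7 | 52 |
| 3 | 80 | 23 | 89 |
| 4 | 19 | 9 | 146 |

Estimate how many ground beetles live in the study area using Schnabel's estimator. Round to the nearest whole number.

Σ MᵢCᵢ = 0·52 + 52·44 + 89·80 + 146·19 = 0 + 2288 + 7120 + 2774 = 12182
Σ Rᵢ = 0 + 7 + 23 + 9 = 39
N̂ = 12182 / 39 ≈ 312.4 → 312

N ≈ 312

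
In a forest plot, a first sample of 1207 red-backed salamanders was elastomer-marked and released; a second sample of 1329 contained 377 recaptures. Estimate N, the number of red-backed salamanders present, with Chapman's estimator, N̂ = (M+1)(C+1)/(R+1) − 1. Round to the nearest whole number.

N ≈ 4249

N̂ = (1207+1)(1329+1)/(377+1) − 1 = 1208·1330/378 − 1
= 1606640/378 − 1 ≈ 4250.4 − 1 ≈ 4249.4 → 4249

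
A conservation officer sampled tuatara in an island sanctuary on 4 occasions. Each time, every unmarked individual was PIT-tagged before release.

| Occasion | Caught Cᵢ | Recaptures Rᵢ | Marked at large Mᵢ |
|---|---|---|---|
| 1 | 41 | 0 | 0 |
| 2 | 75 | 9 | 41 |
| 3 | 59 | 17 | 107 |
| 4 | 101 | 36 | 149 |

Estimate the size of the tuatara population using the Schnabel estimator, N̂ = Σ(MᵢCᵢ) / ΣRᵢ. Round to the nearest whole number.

N ≈ 394

Σ MᵢCᵢ = 0·41 + 41·75 + 107·59 + 149·101 = 0 + 3075 + 6313 + 15049 = 24437
Σ Rᵢ = 0 + 9 + 17 + 36 = 62
N̂ = 24437 / 62 ≈ 394.1 → 394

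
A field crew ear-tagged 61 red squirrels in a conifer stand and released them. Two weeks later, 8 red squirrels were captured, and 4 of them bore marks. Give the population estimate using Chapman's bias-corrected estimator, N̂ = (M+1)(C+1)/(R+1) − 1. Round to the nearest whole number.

N̂ = (61+1)(8+1)/(4+1) − 1 = 62·9/5 − 1
= 558/5 − 1 ≈ 111.6 − 1 ≈ 110.6 → 111

N ≈ 111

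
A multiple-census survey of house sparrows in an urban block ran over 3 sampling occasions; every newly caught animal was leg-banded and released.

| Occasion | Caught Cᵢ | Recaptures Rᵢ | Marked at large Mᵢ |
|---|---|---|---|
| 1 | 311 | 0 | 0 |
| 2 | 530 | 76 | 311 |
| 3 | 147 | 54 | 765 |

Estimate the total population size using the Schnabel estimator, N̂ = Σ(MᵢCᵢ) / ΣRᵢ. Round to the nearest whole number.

N ≈ 2133

Σ MᵢCᵢ = 0·311 + 311·530 + 765·147 = 0 + 164830 + 112455 = 277285
Σ Rᵢ = 0 + 76 + 54 = 130
N̂ = 277285 / 130 ≈ 2133.0 → 2133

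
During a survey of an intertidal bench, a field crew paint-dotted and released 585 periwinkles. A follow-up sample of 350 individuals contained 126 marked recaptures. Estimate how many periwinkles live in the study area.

N = 1625

Lincoln-Petersen assumes M/N = R/C, so N = M·C / R.
N = (585 × 350) / 126 = 204750 / 126 = 1625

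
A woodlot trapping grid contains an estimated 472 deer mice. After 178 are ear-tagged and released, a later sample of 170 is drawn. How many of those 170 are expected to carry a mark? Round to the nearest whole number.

expected recaptures ≈ 64

Expected recaptures E[R] = M·C / N.
E[R] = 178 × 170 / 472 = 30260 / 472 ≈ 64.1 → 64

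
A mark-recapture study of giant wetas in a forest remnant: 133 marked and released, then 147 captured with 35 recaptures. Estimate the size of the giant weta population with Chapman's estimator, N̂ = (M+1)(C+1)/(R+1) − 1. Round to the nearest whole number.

N̂ = (133+1)(147+1)/(35+1) − 1 = 134·148/36 − 1
= 19832/36 − 1 ≈ 550.9 − 1 ≈ 549.9 → 550

N ≈ 550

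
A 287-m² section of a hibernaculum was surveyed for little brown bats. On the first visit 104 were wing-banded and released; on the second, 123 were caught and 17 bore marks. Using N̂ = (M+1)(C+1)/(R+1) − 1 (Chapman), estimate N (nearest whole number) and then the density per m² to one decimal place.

N̂ = 105·124/18 − 1 = 13020/18 − 1 ≈ 722.3 → 722
Density = N̂ / area = 722 / 287 ≈ 2.52 → 2.5 per m²

density ≈ 2.5 little brown bats per m²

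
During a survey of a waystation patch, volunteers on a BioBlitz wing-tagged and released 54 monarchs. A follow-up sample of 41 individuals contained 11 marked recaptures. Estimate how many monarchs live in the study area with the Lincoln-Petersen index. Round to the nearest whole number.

N ≈ 201

The marked fraction in the recapture sample should equal the marked fraction in the population: 11/41 = 54/N.
N = (54 × 41) / 11 = 2214 / 11 ≈ 201.3 → 201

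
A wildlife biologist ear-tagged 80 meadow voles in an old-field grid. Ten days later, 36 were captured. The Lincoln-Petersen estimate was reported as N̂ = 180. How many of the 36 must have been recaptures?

From N = M·C/R: R = M·C / N = 80·36 / 180 = 2880 / 180 = 16.

R = 16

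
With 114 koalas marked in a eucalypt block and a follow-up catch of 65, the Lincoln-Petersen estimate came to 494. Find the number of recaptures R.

R = 15

From N = M·C/R: R = M·C / N = 114·65 / 494 = 7410 / 494 = 15.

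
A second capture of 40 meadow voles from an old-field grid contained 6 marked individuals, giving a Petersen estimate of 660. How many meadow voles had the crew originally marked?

From N = M·C/R: M = N·R / C = 660·6 / 40 = 3960 / 40 = 99.

M = 99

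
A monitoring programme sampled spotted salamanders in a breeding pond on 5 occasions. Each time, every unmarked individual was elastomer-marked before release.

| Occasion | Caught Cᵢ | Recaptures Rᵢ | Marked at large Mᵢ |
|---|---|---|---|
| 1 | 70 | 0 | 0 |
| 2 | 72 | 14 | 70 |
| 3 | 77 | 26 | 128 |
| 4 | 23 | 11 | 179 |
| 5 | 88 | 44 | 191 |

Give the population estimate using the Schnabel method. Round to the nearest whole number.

N ≈ 377

Σ MᵢCᵢ = 0·70 + 70·72 + 128·77 + 179·23 + 191·88 = 0 + 5040 + 9856 + 4117 + 16808 = 35821
Σ Rᵢ = 0 + 14 + 26 + 11 + 44 = 95
N̂ = 35821 / 95 ≈ 377.1 → 377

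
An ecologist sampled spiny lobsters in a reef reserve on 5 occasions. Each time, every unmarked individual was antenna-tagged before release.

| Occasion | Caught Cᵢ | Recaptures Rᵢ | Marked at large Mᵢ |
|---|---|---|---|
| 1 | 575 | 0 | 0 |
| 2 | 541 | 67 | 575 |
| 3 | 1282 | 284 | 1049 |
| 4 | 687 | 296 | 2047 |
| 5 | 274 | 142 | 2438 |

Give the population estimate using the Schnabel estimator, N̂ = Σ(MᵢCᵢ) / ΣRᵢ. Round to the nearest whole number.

N ≈ 4728

Σ MᵢCᵢ = 0·575 + 575·541 + 1049·1282 + 2047·687 + 2438·274 = 0 + 311075 + 1344818 + 1406289 + 668012 = 3730194
Σ Rᵢ = 0 + 67 + 284 + 296 + 142 = 789
N̂ = 3730194 / 789 ≈ 4727.7 → 4728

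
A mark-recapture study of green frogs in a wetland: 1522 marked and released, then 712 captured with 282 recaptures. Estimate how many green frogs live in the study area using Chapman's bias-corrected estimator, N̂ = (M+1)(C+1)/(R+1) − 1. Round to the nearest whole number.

N ≈ 3836

N̂ = (1522+1)(712+1)/(282+1) − 1 = 1523·713/283 − 1
= 1085899/283 − 1 ≈ 3837.1 − 1 ≈ 3836.1 → 3836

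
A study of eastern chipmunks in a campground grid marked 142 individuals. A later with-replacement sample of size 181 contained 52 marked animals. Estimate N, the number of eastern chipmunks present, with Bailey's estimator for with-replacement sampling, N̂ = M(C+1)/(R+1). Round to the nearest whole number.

N̂ = 142·(181+1)/(52+1) = 142·182/53 = 25844/53 ≈ 487.6 → 488

N ≈ 488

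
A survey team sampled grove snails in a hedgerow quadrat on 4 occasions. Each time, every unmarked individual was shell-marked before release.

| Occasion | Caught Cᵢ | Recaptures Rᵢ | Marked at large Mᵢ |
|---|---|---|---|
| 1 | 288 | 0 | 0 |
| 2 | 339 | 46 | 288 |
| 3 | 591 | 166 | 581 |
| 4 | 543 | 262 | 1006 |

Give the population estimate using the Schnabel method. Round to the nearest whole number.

N ≈ 2083

Σ MᵢCᵢ = 0·288 + 288·339 + 581·591 + 1006·543 = 0 + 97632 + 343371 + 546258 = 987261
Σ Rᵢ = 0 + 46 + 166 + 262 = 474
N̂ = 987261 / 474 ≈ 2082.8 → 2083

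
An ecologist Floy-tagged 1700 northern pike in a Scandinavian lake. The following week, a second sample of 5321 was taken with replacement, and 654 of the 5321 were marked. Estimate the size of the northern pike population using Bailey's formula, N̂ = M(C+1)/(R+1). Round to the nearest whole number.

N̂ = 1700·(5321+1)/(654+1) = 1700·5322/655 = 9047400/655 ≈ 13812.8 → 13813

N ≈ 13,813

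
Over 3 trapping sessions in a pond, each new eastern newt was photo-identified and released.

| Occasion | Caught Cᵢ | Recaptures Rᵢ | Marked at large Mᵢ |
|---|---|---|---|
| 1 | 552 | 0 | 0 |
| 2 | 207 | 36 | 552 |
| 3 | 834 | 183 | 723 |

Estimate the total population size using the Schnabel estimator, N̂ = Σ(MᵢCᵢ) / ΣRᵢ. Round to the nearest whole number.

N ≈ 3275

Σ MᵢCᵢ = 0·552 + 552·207 + 723·834 = 0 + 114264 + 602982 = 717246
Σ Rᵢ = 0 + 36 + 183 = 219
N̂ = 717246 / 219 ≈ 3275.1 → 3275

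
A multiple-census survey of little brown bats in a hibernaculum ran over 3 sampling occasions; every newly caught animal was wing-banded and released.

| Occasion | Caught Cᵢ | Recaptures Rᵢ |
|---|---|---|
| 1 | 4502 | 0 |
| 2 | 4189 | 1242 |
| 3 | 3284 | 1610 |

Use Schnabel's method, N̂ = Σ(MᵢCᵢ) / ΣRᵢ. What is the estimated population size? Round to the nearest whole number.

Marked at large before each occasion: Mᵢ = Σⱼ<ᵢ (Cⱼ − Rⱼ) → M1=0, M2=4502, M3=7449
Σ MᵢCᵢ = 0·4502 + 4502·4189 + 7449·3284 = 0 + 18858878 + 24462516 = 43321394
Σ Rᵢ = 0 + 1242 + 1610 = 2852
N̂ = 43321394 / 2852 ≈ 15189.8 → 15190

N ≈ 15,190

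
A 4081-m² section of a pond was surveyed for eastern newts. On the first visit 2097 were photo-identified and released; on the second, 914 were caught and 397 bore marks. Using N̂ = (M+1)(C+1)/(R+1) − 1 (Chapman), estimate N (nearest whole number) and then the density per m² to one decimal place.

N̂ = 2098·915/398 − 1 = 1919670/398 − 1 ≈ 4822.3 → 4822
Density = N̂ / area = 4822 / 4081 ≈ 1.18 → 1.2 per m²

density ≈ 1.2 eastern newts per m²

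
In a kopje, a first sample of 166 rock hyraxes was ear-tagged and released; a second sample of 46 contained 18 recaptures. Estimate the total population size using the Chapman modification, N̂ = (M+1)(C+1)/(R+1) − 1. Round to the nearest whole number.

N̂ = (166+1)(46+1)/(18+1) − 1 = 167·47/19 − 1
= 7849/19 − 1 ≈ 413.1 − 1 ≈ 412.1 → 412

N ≈ 412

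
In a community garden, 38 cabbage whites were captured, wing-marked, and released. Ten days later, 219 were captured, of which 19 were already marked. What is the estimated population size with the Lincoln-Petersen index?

Lincoln-Petersen assumes M/N = R/C, so N = M·C / R.
N = (38 × 219) / 19 = 8322 / 19 = 438

N = 438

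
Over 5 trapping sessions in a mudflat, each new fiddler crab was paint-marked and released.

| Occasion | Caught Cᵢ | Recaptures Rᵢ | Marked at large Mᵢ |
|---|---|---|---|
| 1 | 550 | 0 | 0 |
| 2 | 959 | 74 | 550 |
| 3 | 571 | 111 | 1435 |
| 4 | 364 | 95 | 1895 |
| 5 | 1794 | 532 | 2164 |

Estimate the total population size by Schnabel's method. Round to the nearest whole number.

Σ MᵢCᵢ = 0·550 + 550·959 + 1435·571 + 1895·364 + 2164·1794 = 0 + 527450 + 819385 + 689780 + 3882216 = 5918831
Σ Rᵢ = 0 + 74 + 111 + 95 + 532 = 812
N̂ = 5918831 / 812 ≈ 7289.2 → 7289

N ≈ 7289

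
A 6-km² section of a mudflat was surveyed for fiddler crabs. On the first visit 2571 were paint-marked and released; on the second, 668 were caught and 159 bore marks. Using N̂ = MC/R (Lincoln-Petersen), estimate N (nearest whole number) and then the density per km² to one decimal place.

N̂ = 2571·668/159 = 1717428/159 ≈ 10801.4 → 10801
Density = N̂ / area = 10801 / 6 ≈ 1800.17 → 1800.2 per km²

density ≈ 1800.2 fiddler crabs per km²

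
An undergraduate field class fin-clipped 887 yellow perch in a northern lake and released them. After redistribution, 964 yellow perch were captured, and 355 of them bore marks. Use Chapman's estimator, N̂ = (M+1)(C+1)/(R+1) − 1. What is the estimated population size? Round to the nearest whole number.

N ≈ 2406

N̂ = (887+1)(964+1)/(355+1) − 1 = 888·965/356 − 1
= 856920/356 − 1 ≈ 2407.1 − 1 ≈ 2406.1 → 2406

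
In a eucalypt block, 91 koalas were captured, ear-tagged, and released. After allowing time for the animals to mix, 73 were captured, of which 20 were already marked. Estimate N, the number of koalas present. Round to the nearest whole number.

The marked fraction in the recapture sample should equal the marked fraction in the population: 20/73 = 91/N.
N = (91 × 73) / 20 = 6643 / 20 ≈ 332.1 → 332

N ≈ 332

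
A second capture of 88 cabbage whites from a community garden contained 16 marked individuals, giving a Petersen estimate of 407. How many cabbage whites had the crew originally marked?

M = 74

From N = M·C/R: M = N·R / C = 407·16 / 88 = 6512 / 88 = 74.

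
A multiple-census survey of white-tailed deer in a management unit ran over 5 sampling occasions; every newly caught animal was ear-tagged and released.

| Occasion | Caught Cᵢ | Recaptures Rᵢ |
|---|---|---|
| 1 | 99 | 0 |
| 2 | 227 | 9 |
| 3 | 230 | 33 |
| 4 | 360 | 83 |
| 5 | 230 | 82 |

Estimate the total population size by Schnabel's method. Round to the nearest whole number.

N ≈ 2234

Marked at large before each occasion: Mᵢ = Σⱼ<ᵢ (Cⱼ − Rⱼ) → M1=0, M2=99, M3=317, M4=514, M5=791
Σ MᵢCᵢ = 0·99 + 99·227 + 317·230 + 514·360 + 791·230 = 0 + 22473 + 72910 + 185040 + 181930 = 462353
Σ Rᵢ = 0 + 9 + 33 + 83 + 82 = 207
N̂ = 462353 / 207 ≈ 2233.6 → 2234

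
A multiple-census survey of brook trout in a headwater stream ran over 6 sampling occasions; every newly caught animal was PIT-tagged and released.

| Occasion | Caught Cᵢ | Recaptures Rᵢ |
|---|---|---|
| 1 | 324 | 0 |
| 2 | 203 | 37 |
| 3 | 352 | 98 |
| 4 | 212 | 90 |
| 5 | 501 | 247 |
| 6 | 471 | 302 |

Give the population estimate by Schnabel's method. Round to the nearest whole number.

Marked at large before each occasion: Mᵢ = Σⱼ<ᵢ (Cⱼ − Rⱼ) → M1=0, M2=324, M3=490, M4=744, M5=866, M6=1120
Σ MᵢCᵢ = 0·324 + 324·203 + 490·352 + 744·212 + 866·501 + 1120·471 = 0 + 65772 + 172480 + 157728 + 433866 + 527520 = 1357366
Σ Rᵢ = 0 + 37 + 98 + 90 + 247 + 302 = 774
N̂ = 1357366 / 774 ≈ 1753.7 → 1754

N ≈ 1754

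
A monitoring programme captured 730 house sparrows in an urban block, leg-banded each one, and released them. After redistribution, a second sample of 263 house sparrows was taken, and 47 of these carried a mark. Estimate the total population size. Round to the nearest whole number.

N ≈ 4085

N = (730 × 263) / 47 = 191990 / 47 ≈ 4084.9 → 4085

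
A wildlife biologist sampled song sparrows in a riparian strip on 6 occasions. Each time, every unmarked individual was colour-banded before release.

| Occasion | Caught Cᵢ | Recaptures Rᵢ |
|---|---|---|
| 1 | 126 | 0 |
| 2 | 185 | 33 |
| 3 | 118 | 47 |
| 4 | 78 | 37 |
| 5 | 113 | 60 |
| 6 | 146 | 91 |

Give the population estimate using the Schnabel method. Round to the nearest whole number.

N ≈ 717

Marked at large before each occasion: Mᵢ = Σⱼ<ᵢ (Cⱼ − Rⱼ) → M1=0, M2=126, M3=278, M4=349, M5=390, M6=443
Σ MᵢCᵢ = 0·126 + 126·185 + 278·118 + 349·78 + 390·113 + 443·146 = 0 + 23310 + 32804 + 27222 + 44070 + 64678 = 192084
Σ Rᵢ = 0 + 33 + 47 + 37 + 60 + 91 = 268
N̂ = 192084 / 268 ≈ 716.7 → 717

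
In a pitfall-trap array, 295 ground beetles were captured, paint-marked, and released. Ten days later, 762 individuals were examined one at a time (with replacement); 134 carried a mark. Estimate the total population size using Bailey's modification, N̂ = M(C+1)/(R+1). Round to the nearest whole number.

N̂ = 295·(762+1)/(134+1) = 295·763/135 = 225085/135 ≈ 1667.3 → 1667

N ≈ 1667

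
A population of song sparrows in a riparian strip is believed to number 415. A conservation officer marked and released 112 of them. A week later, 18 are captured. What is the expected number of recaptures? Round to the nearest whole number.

Expected recaptures E[R] = M·C / N.
E[R] = 112 × 18 / 415 = 2016 / 415 ≈ 4.9 → 5

expected recaptures ≈ 5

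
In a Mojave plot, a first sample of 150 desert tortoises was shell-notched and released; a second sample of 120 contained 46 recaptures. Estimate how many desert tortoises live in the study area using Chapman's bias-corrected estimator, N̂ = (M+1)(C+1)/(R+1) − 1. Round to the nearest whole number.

N ≈ 388

N̂ = (150+1)(120+1)/(46+1) − 1 = 151·121/47 − 1
= 18271/47 − 1 ≈ 388.7 − 1 ≈ 387.7 → 388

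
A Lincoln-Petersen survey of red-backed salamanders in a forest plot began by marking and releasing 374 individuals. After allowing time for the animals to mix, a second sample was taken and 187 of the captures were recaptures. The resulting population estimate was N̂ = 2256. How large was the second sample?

C = 1128

From N = M·C/R: C = N·R / M = 2256·187 / 374 = 421872 / 374 = 1128.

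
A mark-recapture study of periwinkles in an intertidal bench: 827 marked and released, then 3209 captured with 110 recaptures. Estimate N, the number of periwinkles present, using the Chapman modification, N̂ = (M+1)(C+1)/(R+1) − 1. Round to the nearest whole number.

N̂ = (827+1)(3209+1)/(110+1) − 1 = 828·3210/111 − 1
= 2657880/111 − 1 ≈ 23944.9 − 1 ≈ 23943.9 → 23944

N ≈ 23,944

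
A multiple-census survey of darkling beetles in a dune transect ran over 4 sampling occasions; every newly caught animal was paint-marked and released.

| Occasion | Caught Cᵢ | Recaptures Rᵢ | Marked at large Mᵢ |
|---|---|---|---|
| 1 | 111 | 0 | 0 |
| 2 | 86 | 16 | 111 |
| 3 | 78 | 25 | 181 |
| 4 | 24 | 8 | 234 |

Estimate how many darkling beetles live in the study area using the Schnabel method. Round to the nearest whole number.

N ≈ 598

Σ MᵢCᵢ = 0·111 + 111·86 + 181·78 + 234·24 = 0 + 9546 + 14118 + 5616 = 29280
Σ Rᵢ = 0 + 16 + 25 + 8 = 49
N̂ = 29280 / 49 ≈ 597.6 → 598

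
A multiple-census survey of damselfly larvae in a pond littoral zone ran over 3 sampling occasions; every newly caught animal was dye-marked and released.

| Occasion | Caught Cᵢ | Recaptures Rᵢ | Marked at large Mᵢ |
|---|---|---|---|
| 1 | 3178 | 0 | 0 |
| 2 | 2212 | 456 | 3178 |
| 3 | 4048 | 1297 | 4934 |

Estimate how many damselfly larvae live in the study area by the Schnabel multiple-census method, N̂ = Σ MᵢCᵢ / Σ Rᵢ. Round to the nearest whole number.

Σ MᵢCᵢ = 0·3178 + 3178·2212 + 4934·4048 = 0 + 7029736 + 19972832 = 27002568
Σ Rᵢ = 0 + 456 + 1297 = 1753
N̂ = 27002568 / 1753 ≈ 15403.6 → 15404

N ≈ 15,404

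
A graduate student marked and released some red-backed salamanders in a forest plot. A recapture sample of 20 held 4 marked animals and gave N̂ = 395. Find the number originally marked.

M = 79

From N = M·C/R: M = N·R / C = 395·4 / 20 = 1580 / 20 = 79.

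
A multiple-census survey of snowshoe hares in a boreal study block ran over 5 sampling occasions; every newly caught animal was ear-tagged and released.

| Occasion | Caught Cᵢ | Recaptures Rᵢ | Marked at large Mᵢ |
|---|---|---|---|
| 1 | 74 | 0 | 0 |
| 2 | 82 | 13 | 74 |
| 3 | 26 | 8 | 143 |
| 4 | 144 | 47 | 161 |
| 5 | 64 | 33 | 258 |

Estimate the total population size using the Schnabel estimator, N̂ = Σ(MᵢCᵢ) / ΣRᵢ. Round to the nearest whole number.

N ≈ 490

Σ MᵢCᵢ = 0·74 + 74·82 + 143·26 + 161·144 + 258·64 = 0 + 6068 + 3718 + 23184 + 16512 = 49482
Σ Rᵢ = 0 + 13 + 8 + 47 + 33 = 101
N̂ = 49482 / 101 ≈ 489.9 → 490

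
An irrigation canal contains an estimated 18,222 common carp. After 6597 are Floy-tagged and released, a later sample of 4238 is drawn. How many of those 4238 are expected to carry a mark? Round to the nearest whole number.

expected recaptures ≈ 1534

Expected recaptures E[R] = M·C / N.
E[R] = 6597 × 4238 / 18222 = 27958086 / 18222 ≈ 1534.3 → 1534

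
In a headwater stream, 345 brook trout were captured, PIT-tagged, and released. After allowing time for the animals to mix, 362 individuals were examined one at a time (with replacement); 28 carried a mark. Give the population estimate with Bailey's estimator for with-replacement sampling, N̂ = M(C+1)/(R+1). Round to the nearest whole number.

N ≈ 4318

N̂ = 345·(362+1)/(28+1) = 345·363/29 = 125235/29 ≈ 4318.4 → 4318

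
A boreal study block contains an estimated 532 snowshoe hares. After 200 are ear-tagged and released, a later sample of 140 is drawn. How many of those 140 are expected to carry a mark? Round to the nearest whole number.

expected recaptures ≈ 53

Expected recaptures E[R] = M·C / N.
E[R] = 200 × 140 / 532 = 28000 / 532 ≈ 52.6 → 53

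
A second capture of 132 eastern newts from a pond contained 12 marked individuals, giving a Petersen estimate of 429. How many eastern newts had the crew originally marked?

M = 39

From N = M·C/R: M = N·R / C = 429·12 / 132 = 5148 / 132 = 39.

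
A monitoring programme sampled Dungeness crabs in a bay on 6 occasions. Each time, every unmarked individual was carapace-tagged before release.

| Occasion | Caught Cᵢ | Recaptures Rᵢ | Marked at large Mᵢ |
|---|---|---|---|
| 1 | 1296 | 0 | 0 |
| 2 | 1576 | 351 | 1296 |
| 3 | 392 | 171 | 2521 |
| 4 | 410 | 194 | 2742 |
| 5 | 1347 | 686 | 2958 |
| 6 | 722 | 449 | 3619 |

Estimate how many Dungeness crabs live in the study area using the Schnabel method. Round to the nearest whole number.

Σ MᵢCᵢ = 0·1296 + 1296·1576 + 2521·392 + 2742·410 + 2958·1347 + 3619·722 = 0 + 2042496 + 988232 + 1124220 + 3984426 + 2612918 = 10752292
Σ Rᵢ = 0 + 351 + 171 + 194 + 686 + 449 = 1851
N̂ = 10752292 / 1851 ≈ 5808.9 → 5809

N ≈ 5809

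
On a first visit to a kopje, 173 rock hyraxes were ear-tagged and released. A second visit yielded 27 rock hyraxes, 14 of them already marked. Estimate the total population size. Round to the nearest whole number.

N ≈ 334

The marked fraction in the recapture sample should equal the marked fraction in the population: 14/27 = 173/N.
N = (173 × 27) / 14 = 4671 / 14 ≈ 333.6 → 334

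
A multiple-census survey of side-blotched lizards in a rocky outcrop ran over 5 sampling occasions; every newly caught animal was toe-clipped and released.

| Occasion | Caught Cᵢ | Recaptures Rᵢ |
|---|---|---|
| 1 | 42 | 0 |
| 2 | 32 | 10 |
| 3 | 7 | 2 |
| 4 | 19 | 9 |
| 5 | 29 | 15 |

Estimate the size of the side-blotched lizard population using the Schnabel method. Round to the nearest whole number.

Marked at large before each occasion: Mᵢ = Σⱼ<ᵢ (Cⱼ − Rⱼ) → M1=0, M2=42, M3=64, M4=69, M5=79
Σ MᵢCᵢ = 0·42 + 42·32 + 64·7 + 69·19 + 79·29 = 0 + 1344 + 448 + 1311 + 2291 = 5394
Σ Rᵢ = 0 + 10 + 2 + 9 + 15 = 36
N̂ = 5394 / 36 ≈ 149.8 → 150

N ≈ 150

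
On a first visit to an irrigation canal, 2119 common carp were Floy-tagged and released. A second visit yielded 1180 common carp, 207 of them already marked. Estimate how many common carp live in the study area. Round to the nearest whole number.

N ≈ 12,079

N = (2119 × 1180) / 207 = 2500420 / 207 ≈ 12079.3 → 12079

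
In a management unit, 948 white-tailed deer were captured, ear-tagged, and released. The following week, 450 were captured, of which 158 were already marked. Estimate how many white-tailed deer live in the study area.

N = (948 × 450) / 158 = 426600 / 158 = 2700

N = 2700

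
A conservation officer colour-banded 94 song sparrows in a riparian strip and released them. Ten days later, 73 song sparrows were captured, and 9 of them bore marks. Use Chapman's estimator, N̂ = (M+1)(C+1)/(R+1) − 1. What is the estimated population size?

N̂ = (94+1)(73+1)/(9+1) − 1 = 95·74/10 − 1
= 7030/10 − 1 = 703 − 1 = 702

N = 702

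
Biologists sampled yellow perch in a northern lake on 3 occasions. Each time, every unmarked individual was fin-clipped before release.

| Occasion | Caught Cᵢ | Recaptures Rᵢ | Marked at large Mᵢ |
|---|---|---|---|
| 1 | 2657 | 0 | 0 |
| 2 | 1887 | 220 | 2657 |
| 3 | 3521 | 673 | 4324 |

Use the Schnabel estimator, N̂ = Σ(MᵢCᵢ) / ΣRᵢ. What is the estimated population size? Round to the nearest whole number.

Σ MᵢCᵢ = 0·2657 + 2657·1887 + 4324·3521 = 0 + 5013759 + 15224804 = 20238563
Σ Rᵢ = 0 + 220 + 673 = 893
N̂ = 20238563 / 893 ≈ 22663.6 → 22664

N ≈ 22,664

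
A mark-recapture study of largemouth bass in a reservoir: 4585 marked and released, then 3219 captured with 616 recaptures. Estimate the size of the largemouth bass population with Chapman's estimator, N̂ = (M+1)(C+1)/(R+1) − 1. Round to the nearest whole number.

N ≈ 23,932

N̂ = (4585+1)(3219+1)/(616+1) − 1 = 4586·3220/617 − 1
= 14766920/617 − 1 ≈ 23933.4 − 1 ≈ 23932.4 → 23932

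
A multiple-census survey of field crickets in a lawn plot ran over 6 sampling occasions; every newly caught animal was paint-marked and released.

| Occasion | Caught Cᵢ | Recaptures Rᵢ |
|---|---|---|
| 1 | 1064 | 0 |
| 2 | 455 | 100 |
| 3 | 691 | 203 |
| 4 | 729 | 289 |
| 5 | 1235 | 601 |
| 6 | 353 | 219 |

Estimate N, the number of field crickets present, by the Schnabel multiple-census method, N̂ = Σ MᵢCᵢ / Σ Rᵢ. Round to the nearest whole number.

Marked at large before each occasion: Mᵢ = Σⱼ<ᵢ (Cⱼ − Rⱼ) → M1=0, M2=1064, M3=1419, M4=1907, M5=2347, M6=2981
Σ MᵢCᵢ = 0·1064 + 1064·455 + 1419·691 + 1907·729 + 2347·1235 + 2981·353 = 0 + 484120 + 980529 + 1390203 + 2898545 + 1052293 = 6805690
Σ Rᵢ = 0 + 100 + 203 + 289 + 601 + 219 = 1412
N̂ = 6805690 / 1412 ≈ 4819.9 → 4820

N ≈ 4820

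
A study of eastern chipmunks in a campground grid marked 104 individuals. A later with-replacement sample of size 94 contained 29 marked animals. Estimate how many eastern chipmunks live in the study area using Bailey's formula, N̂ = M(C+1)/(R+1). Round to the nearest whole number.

N ≈ 329

N̂ = 104·(94+1)/(29+1) = 104·95/30 = 9880/30 ≈ 329.3 → 329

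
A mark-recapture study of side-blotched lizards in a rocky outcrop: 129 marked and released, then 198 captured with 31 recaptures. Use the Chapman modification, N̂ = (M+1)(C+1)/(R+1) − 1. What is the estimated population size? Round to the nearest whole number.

N̂ = (129+1)(198+1)/(31+1) − 1 = 130·199/32 − 1
= 25870/32 − 1 ≈ 808.4 − 1 ≈ 807.4 → 807

N ≈ 807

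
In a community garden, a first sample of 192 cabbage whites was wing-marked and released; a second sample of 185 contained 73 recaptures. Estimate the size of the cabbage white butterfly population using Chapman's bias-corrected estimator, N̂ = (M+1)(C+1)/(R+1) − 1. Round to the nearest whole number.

N̂ = (192+1)(185+1)/(73+1) − 1 = 193·186/74 − 1
= 35898/74 − 1 ≈ 485.1 − 1 ≈ 484.1 → 484

N ≈ 484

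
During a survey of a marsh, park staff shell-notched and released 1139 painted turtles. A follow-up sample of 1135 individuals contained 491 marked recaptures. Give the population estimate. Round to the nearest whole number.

Lincoln-Petersen assumes M/N = R/C, so N = M·C / R.
N = (1139 × 1135) / 491 = 1292765 / 491 ≈ 2632.9 → 2633

N ≈ 2633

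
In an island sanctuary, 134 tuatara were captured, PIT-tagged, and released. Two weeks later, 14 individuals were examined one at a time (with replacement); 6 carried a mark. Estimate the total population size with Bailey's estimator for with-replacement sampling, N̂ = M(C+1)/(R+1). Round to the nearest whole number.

N̂ = 134·(14+1)/(6+1) = 134·15/7 = 2010/7 ≈ 287.1 → 287

N ≈ 287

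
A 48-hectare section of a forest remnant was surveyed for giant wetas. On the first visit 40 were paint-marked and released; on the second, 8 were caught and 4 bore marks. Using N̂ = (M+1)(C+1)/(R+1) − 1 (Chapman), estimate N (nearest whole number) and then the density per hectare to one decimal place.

N̂ = 41·9/5 − 1 = 369/5 − 1 ≈ 72.8 → 73
Density = N̂ / area = 73 / 48 ≈ 1.52 → 1.5 per hectare

density ≈ 1.5 giant wetas per hectare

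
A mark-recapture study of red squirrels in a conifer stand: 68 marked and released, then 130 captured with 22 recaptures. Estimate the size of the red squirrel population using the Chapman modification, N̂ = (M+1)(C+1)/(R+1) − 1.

N = 392

N̂ = (68+1)(130+1)/(22+1) − 1 = 69·131/23 − 1
= 9039/23 − 1 = 393 − 1 = 392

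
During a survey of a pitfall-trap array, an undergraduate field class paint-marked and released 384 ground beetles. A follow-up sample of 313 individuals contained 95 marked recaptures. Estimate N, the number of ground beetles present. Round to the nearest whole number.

N ≈ 1265

Lincoln-Petersen assumes M/N = R/C, so N = M·C / R.
N = (384 × 313) / 95 = 120192 / 95 ≈ 1265.2 → 1265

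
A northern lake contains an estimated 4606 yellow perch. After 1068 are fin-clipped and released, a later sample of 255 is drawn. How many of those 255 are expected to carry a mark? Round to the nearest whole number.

expected recaptures ≈ 59

The marked fraction of the population is 1068/4606, so in a sample of 255 expect C·(M/N) marked.
E[R] = 1068 × 255 / 4606 = 272340 / 4606 ≈ 59.1 → 59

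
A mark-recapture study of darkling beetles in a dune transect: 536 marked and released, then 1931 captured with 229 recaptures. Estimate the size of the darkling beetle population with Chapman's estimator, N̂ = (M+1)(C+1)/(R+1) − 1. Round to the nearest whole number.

N ≈ 4510

N̂ = (536+1)(1931+1)/(229+1) − 1 = 537·1932/230 − 1
= 1037484/230 − 1 ≈ 4510.8 − 1 ≈ 4509.8 → 4510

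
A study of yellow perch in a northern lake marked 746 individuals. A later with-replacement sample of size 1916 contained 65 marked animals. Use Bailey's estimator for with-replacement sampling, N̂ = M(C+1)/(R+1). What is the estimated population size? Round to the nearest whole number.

N̂ = 746·(1916+1)/(65+1) = 746·1917/66 = 1430082/66 ≈ 21667.9 → 21668

N ≈ 21,668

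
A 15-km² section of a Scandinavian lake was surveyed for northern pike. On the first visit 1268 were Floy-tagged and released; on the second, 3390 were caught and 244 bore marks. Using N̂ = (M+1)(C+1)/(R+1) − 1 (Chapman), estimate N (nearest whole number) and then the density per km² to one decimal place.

density ≈ 1170.9 northern pike per km²

N̂ = 1269·3391/245 − 1 = 4303179/245 − 1 ≈ 17563.0 → 17563
Density = N̂ / area = 17563 / 15 ≈ 1170.87 → 1170.9 per km²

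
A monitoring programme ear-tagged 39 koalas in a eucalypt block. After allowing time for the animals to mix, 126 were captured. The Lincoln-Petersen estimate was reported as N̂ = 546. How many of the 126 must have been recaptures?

R = 9

From N = M·C/R: R = M·C / N = 39·126 / 546 = 4914 / 546 = 9.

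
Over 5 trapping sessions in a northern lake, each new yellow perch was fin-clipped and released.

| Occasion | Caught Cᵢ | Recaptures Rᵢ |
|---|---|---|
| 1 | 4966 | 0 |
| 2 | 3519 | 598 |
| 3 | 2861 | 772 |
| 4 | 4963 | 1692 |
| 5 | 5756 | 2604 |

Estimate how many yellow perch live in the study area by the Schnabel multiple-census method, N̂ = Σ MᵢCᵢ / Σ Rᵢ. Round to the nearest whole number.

N ≈ 29,262

Marked at large before each occasion: Mᵢ = Σⱼ<ᵢ (Cⱼ − Rⱼ) → M1=0, M2=4966, M3=7887, M4=9976, M5=13247
Σ MᵢCᵢ = 0·4966 + 4966·3519 + 7887·2861 + 9976·4963 + 13247·5756 = 0 + 17475354 + 22564707 + 49510888 + 76249732 = 165800681
Σ Rᵢ = 0 + 598 + 772 + 1692 + 2604 = 5666
N̂ = 165800681 / 5666 ≈ 29262.4 → 29262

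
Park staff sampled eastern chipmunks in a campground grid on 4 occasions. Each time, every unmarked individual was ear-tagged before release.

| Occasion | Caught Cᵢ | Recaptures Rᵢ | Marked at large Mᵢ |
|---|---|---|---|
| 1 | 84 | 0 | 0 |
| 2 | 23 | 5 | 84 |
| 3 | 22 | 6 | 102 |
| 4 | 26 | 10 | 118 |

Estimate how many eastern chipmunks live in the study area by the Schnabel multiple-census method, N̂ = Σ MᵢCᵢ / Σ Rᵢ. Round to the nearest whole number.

N ≈ 345

Σ MᵢCᵢ = 0·84 + 84·23 + 102·22 + 118·26 = 0 + 1932 + 2244 + 3068 = 7244
Σ Rᵢ = 0 + 5 + 6 + 10 = 21
N̂ = 7244 / 21 ≈ 345.0 → 345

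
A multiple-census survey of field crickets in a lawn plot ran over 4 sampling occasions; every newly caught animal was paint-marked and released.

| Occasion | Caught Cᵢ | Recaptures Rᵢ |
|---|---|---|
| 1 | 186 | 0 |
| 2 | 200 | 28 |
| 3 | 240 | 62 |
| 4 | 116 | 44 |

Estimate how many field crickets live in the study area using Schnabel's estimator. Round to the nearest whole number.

N ≈ 1383

Marked at large before each occasion: Mᵢ = Σⱼ<ᵢ (Cⱼ − Rⱼ) → M1=0, M2=186, M3=358, M4=536
Σ MᵢCᵢ = 0·186 + 186·200 + 358·240 + 536·116 = 0 + 37200 + 85920 + 62176 = 185296
Σ Rᵢ = 0 + 28 + 62 + 44 = 134
N̂ = 185296 / 134 ≈ 1382.8 → 1383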